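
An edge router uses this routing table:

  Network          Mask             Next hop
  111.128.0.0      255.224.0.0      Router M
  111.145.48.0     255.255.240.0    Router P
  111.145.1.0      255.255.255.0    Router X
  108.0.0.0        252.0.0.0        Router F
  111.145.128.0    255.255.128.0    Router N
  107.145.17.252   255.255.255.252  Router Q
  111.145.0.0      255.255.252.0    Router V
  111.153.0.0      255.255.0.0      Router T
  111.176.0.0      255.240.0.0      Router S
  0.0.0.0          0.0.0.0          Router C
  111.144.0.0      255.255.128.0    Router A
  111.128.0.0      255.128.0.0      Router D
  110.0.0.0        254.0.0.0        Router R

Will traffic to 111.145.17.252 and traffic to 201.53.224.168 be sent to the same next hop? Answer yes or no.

no

111.145.17.252: longest match 111.128.0.0/11 -> Router M
201.53.224.168: longest match 0.0.0.0/0 -> Router C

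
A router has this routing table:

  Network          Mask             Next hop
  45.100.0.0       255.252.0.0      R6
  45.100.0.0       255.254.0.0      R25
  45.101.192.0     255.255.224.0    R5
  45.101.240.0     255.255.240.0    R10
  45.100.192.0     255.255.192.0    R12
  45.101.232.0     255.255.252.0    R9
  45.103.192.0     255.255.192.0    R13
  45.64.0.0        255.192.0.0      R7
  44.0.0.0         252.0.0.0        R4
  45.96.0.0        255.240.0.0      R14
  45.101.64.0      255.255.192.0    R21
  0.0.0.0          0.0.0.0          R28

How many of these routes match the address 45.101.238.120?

Prefixes containing 45.101.238.120:
  0.0.0.0/0 (default, matches everything)
  44.0.0.0/6 (44.0.0.0 - 47.255.255.255)
  45.64.0.0/10 (45.64.0.0 - 45.127.255.255)
  45.96.0.0/12 (45.96.0.0 - 45.111.255.255)
  45.100.0.0/14 (45.100.0.0 - 45.103.255.255)
  45.100.0.0/15 (45.100.0.0 - 45.101.255.255)
Total matching entries: 6.

6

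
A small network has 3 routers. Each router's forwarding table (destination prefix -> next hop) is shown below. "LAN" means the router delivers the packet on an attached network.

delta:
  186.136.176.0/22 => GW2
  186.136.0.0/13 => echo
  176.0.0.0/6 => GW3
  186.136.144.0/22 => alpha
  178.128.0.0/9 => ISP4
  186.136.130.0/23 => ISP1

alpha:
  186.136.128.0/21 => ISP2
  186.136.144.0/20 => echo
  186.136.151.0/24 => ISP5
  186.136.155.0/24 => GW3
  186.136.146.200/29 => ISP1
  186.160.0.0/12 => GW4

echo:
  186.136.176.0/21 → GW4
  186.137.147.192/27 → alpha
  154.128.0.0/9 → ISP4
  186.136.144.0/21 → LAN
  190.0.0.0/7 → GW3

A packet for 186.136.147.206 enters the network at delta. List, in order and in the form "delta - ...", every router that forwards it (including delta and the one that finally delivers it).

delta - alpha - echo

At delta: longest match for 186.136.147.206 is 186.136.144.0/22 -> alpha
At alpha: longest match for 186.136.147.206 is 186.136.144.0/20 -> echo
At echo: longest match for 186.136.147.206 is 186.136.144.0/21 -> LAN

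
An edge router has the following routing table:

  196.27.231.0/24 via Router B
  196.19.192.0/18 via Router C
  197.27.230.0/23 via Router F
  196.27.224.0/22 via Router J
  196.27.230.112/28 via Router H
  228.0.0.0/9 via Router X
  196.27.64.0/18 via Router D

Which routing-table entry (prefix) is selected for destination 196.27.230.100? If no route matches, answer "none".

196.27.230.100 is outside every listed prefix and there is no default route.

none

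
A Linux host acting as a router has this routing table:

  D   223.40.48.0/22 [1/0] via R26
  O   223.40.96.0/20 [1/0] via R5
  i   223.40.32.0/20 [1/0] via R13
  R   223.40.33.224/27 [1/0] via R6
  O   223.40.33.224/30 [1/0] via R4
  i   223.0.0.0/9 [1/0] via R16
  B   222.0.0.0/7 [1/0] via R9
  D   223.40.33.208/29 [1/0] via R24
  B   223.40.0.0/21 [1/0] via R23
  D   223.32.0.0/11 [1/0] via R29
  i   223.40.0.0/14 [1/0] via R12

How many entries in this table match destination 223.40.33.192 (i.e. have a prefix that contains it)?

5

Prefixes containing 223.40.33.192:
  222.0.0.0/7 (222.0.0.0 - 223.255.255.255)
  223.0.0.0/9 (223.0.0.0 - 223.127.255.255)
  223.32.0.0/11 (223.32.0.0 - 223.63.255.255)
  223.40.0.0/14 (223.40.0.0 - 223.43.255.255)
  223.40.32.0/20 (223.40.32.0 - 223.40.47.255)
Total matching entries: 5.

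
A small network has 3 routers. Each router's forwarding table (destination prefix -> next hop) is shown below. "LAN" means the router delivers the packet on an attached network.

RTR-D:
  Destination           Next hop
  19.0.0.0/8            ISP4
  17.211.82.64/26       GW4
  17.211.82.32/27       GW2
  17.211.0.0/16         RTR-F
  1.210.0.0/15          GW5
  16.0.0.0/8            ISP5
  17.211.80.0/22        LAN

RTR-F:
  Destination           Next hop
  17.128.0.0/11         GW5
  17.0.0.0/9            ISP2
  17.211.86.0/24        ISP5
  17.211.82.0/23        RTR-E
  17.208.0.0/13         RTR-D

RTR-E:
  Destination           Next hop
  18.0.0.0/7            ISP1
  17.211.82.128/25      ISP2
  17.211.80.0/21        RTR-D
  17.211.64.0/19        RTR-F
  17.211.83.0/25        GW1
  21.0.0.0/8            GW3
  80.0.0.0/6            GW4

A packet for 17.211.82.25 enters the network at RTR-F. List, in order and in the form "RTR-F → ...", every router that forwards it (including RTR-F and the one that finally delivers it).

At RTR-F: longest match for 17.211.82.25 is 17.211.82.0/23 -> RTR-E
At RTR-E: longest match for 17.211.82.25 is 17.211.80.0/21 -> RTR-D
At RTR-D: longest match for 17.211.82.25 is 17.211.80.0/22 -> LAN

RTR-F → RTR-E → RTR-D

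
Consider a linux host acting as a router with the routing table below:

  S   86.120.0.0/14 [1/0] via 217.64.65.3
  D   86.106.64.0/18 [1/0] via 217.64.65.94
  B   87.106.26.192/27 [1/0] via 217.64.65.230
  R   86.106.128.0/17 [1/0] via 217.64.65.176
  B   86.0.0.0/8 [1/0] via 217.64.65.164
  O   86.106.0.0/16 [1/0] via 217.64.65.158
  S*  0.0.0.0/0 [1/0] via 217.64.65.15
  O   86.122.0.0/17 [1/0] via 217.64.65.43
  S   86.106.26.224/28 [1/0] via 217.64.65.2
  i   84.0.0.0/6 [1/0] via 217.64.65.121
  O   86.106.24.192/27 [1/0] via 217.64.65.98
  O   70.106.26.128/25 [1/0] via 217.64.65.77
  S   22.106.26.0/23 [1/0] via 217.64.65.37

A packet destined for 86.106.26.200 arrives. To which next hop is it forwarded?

217.64.65.158

Routes whose prefix contains 86.106.26.200:
  0.0.0.0/0 (default, matches everything) -> 217.64.65.15
  84.0.0.0/6 (84.0.0.0 - 87.255.255.255) -> 217.64.65.121
  86.0.0.0/8 (86.0.0.0 - 86.255.255.255) -> 217.64.65.164
  86.106.0.0/16 (86.106.0.0 - 86.106.255.255) -> 217.64.65.158
More-specific entries that do NOT match:
  86.106.26.224/28 (86.106.26.224 - 86.106.26.239) does not contain 86.106.26.200
  87.106.26.192/27 (87.106.26.192 - 87.106.26.223) does not contain 86.106.26.200
  86.106.24.192/27 (86.106.24.192 - 86.106.24.223) does not contain 86.106.26.200
  70.106.26.128/25 (70.106.26.128 - 70.106.26.255) does not contain 86.106.26.200
  22.106.26.0/23 (22.106.26.0 - 22.106.27.255) does not contain 86.106.26.200
  86.106.64.0/18 (86.106.64.0 - 86.106.127.255) does not contain 86.106.26.200
  86.106.128.0/17 (86.106.128.0 - 86.106.255.255) does not contain 86.106.26.200
  86.122.0.0/17 (86.122.0.0 - 86.122.127.255) does not contain 86.106.26.200
Longest matching prefix is /16 -> next hop 217.64.65.158.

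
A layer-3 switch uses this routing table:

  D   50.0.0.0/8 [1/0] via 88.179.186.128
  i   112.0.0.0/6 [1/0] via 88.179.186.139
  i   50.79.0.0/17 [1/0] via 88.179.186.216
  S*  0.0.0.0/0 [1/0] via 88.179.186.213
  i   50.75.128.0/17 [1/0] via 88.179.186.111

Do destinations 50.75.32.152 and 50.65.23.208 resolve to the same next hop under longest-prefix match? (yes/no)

yes

50.75.32.152: longest match 50.0.0.0/8 -> 88.179.186.128
50.65.23.208: longest match 50.0.0.0/8 -> 88.179.186.128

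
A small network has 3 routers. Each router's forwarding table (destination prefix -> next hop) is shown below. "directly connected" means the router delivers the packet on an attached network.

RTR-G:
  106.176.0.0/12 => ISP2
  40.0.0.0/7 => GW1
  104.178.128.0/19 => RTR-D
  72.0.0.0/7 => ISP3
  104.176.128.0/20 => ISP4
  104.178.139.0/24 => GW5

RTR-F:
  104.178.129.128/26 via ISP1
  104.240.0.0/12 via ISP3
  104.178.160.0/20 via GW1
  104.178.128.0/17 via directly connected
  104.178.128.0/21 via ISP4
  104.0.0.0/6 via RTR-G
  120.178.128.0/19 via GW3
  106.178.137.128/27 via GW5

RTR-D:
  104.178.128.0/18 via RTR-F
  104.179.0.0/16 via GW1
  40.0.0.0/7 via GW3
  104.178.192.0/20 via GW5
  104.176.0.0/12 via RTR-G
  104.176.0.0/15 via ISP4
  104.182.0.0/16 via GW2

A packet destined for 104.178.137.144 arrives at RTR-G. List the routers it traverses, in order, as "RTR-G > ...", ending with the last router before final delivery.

At RTR-G: longest match for 104.178.137.144 is 104.178.128.0/19 -> RTR-D
At RTR-D: longest match for 104.178.137.144 is 104.178.128.0/18 -> RTR-F
At RTR-F: longest match for 104.178.137.144 is 104.178.128.0/17 -> directly connected

RTR-G > RTR-D > RTR-F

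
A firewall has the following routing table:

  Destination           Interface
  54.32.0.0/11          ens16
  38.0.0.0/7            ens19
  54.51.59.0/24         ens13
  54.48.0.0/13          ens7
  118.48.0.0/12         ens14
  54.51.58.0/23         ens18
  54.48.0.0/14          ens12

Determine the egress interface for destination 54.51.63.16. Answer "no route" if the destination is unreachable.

ens12

Routes whose prefix contains 54.51.63.16:
  54.32.0.0/11 (54.32.0.0 - 54.63.255.255) -> ens16
  54.48.0.0/13 (54.48.0.0 - 54.55.255.255) -> ens7
  54.48.0.0/14 (54.48.0.0 - 54.51.255.255) -> ens12
More-specific entries that do NOT match:
  54.51.59.0/24 (54.51.59.0 - 54.51.59.255) does not contain 54.51.63.16
  54.51.58.0/23 (54.51.58.0 - 54.51.59.255) does not contain 54.51.63.16
Longest matching prefix is /14 -> interface ens12.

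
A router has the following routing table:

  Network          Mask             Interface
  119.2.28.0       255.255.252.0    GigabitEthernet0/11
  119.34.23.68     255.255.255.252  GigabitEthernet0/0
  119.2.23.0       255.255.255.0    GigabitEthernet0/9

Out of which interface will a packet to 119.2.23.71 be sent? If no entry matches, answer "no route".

Routes whose prefix contains 119.2.23.71:
  119.2.23.0/24 (119.2.23.0 - 119.2.23.255) -> GigabitEthernet0/9
More-specific entries that do NOT match:
  119.34.23.68/30 (119.34.23.68 - 119.34.23.71) does not contain 119.2.23.71
Longest matching prefix is /24 -> interface GigabitEthernet0/9.

GigabitEthernet0/9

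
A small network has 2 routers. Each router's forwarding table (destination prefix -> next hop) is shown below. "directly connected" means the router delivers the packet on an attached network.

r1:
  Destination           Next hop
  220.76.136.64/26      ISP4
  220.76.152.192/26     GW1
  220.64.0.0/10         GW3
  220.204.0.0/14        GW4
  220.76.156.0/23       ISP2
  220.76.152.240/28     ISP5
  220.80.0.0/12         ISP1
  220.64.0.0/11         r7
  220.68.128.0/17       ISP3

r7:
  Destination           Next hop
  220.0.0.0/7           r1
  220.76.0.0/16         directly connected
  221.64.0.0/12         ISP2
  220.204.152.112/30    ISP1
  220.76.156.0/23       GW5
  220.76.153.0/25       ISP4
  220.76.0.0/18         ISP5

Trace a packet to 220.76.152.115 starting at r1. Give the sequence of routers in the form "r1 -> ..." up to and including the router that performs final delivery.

At r1: longest match for 220.76.152.115 is 220.64.0.0/11 -> r7
At r7: longest match for 220.76.152.115 is 220.76.0.0/16 -> directly connected

r1 -> r7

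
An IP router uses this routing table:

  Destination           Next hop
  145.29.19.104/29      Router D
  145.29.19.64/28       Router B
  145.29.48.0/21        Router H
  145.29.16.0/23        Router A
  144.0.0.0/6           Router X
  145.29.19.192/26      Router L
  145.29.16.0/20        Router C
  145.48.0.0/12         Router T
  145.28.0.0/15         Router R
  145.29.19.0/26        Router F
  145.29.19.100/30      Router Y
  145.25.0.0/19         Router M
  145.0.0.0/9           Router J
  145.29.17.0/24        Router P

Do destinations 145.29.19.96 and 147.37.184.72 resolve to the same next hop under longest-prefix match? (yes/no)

145.29.19.96: longest match 145.29.16.0/20 -> Router C
147.37.184.72: longest match 144.0.0.0/6 -> Router X

no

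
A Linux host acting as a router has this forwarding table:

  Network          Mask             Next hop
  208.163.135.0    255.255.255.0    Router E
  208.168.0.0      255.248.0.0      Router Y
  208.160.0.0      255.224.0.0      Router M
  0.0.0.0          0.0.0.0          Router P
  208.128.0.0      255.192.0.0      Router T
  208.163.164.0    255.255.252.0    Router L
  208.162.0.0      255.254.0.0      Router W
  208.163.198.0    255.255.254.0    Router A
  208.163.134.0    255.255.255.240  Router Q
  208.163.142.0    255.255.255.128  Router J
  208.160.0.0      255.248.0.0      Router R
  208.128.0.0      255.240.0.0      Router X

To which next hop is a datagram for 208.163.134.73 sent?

Routes whose prefix contains 208.163.134.73:
  0.0.0.0/0 (default, matches everything) -> Router P
  208.128.0.0/10 (208.128.0.0 - 208.191.255.255) -> Router T
  208.160.0.0/11 (208.160.0.0 - 208.191.255.255) -> Router M
  208.160.0.0/13 (208.160.0.0 - 208.167.255.255) -> Router R
  208.162.0.0/15 (208.162.0.0 - 208.163.255.255) -> Router W
More-specific entries that do NOT match:
  208.163.134.0/28 (208.163.134.0 - 208.163.134.15) does not contain 208.163.134.73
  208.163.142.0/25 (208.163.142.0 - 208.163.142.127) does not contain 208.163.134.73
  208.163.135.0/24 (208.163.135.0 - 208.163.135.255) does not contain 208.163.134.73
  208.163.198.0/23 (208.163.198.0 - 208.163.199.255) does not contain 208.163.134.73
  208.163.164.0/22 (208.163.164.0 - 208.163.167.255) does not contain 208.163.134.73
Longest matching prefix is /15 -> next hop Router W.

Router W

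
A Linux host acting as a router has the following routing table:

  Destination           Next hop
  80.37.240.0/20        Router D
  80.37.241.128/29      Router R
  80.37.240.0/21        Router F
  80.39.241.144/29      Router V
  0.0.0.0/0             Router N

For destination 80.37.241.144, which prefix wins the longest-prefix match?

80.37.240.0/21

Entries matching 80.37.241.144:
  0.0.0.0/0 (default, matches everything)
  80.37.240.0/20 (80.37.240.0 - 80.37.255.255)
  80.37.240.0/21 (80.37.240.0 - 80.37.247.255)
Most specific is 80.37.240.0/21.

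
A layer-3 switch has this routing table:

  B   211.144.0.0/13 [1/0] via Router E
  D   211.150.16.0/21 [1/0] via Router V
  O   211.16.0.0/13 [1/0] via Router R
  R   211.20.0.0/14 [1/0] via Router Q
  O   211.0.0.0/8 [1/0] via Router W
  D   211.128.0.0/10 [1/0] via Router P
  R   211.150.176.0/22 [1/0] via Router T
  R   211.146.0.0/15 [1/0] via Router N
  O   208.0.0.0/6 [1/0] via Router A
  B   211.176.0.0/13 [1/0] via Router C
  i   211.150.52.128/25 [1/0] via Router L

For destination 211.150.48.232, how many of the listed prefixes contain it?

Prefixes containing 211.150.48.232:
  208.0.0.0/6 (208.0.0.0 - 211.255.255.255)
  211.0.0.0/8 (211.0.0.0 - 211.255.255.255)
  211.128.0.0/10 (211.128.0.0 - 211.191.255.255)
  211.144.0.0/13 (211.144.0.0 - 211.151.255.255)
Total matching entries: 4.

4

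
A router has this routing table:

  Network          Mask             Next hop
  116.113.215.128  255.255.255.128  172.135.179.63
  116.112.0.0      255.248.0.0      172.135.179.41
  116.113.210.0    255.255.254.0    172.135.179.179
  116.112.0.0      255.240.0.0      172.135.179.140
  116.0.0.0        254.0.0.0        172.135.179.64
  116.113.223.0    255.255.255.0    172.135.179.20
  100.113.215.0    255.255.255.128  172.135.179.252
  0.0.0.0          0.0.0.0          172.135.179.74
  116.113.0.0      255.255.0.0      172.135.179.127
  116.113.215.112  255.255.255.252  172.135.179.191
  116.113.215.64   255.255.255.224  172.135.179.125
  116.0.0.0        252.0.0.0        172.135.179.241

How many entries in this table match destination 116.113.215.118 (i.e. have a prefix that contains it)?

6

Prefixes containing 116.113.215.118:
  0.0.0.0/0 (default, matches everything)
  116.0.0.0/6 (116.0.0.0 - 119.255.255.255)
  116.0.0.0/7 (116.0.0.0 - 117.255.255.255)
  116.112.0.0/12 (116.112.0.0 - 116.127.255.255)
  116.112.0.0/13 (116.112.0.0 - 116.119.255.255)
  116.113.0.0/16 (116.113.0.0 - 116.113.255.255)
Total matching entries: 6.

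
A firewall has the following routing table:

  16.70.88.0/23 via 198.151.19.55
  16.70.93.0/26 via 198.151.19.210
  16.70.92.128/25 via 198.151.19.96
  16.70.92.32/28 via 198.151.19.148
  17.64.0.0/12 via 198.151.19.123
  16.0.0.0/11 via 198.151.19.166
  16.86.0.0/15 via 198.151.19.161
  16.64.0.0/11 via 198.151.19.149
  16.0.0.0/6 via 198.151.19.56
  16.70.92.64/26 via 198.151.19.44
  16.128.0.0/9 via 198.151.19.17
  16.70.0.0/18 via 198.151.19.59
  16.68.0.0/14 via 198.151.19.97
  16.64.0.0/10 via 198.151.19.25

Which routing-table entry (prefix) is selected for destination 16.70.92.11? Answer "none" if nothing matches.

16.68.0.0/14

Entries matching 16.70.92.11:
  16.0.0.0/6 (16.0.0.0 - 19.255.255.255)
  16.64.0.0/10 (16.64.0.0 - 16.127.255.255)
  16.64.0.0/11 (16.64.0.0 - 16.95.255.255)
  16.68.0.0/14 (16.68.0.0 - 16.71.255.255)
Most specific is 16.68.0.0/14.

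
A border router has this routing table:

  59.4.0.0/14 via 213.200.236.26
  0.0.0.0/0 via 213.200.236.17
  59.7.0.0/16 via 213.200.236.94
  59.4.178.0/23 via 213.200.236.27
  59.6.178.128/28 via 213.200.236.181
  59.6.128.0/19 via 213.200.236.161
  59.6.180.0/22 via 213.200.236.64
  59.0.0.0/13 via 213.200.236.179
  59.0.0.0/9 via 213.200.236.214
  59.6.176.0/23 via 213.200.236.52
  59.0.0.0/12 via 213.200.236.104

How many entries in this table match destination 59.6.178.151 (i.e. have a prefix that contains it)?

Prefixes containing 59.6.178.151:
  0.0.0.0/0 (default, matches everything)
  59.0.0.0/9 (59.0.0.0 - 59.127.255.255)
  59.0.0.0/12 (59.0.0.0 - 59.15.255.255)
  59.0.0.0/13 (59.0.0.0 - 59.7.255.255)
  59.4.0.0/14 (59.4.0.0 - 59.7.255.255)
Total matching entries: 5.

5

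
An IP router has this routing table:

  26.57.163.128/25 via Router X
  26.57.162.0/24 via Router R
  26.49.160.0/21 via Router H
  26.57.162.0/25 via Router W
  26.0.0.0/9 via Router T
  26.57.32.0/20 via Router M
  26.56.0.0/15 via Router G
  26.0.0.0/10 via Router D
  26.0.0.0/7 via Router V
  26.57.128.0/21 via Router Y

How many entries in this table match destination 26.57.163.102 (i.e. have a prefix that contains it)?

Prefixes containing 26.57.163.102:
  26.0.0.0/7 (26.0.0.0 - 27.255.255.255)
  26.0.0.0/9 (26.0.0.0 - 26.127.255.255)
  26.0.0.0/10 (26.0.0.0 - 26.63.255.255)
  26.56.0.0/15 (26.56.0.0 - 26.57.255.255)
Total matching entries: 4.

4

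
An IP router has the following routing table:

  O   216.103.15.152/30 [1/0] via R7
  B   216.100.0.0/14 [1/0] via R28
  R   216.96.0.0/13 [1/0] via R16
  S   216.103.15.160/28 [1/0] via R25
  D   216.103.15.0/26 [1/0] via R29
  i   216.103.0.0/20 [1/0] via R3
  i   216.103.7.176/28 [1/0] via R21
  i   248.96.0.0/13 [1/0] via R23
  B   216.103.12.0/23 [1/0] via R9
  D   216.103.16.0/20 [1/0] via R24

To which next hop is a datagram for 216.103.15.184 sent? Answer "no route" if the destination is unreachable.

Routes whose prefix contains 216.103.15.184:
  216.96.0.0/13 (216.96.0.0 - 216.103.255.255) -> R16
  216.100.0.0/14 (216.100.0.0 - 216.103.255.255) -> R28
  216.103.0.0/20 (216.103.0.0 - 216.103.15.255) -> R3
More-specific entries that do NOT match:
  216.103.15.152/30 (216.103.15.152 - 216.103.15.155) does not contain 216.103.15.184
  216.103.15.160/28 (216.103.15.160 - 216.103.15.175) does not contain 216.103.15.184
  216.103.7.176/28 (216.103.7.176 - 216.103.7.191) does not contain 216.103.15.184
  216.103.15.0/26 (216.103.15.0 - 216.103.15.63) does not contain 216.103.15.184
  216.103.12.0/23 (216.103.12.0 - 216.103.13.255) does not contain 216.103.15.184
Longest matching prefix is /20 -> next hop R3.

R3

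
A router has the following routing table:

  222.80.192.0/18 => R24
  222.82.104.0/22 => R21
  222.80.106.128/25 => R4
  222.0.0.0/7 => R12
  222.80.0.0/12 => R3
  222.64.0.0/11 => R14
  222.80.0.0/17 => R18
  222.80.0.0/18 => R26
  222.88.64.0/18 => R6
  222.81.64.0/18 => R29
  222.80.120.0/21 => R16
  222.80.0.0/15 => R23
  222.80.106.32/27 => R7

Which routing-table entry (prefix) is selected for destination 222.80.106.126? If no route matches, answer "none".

Entries matching 222.80.106.126:
  222.0.0.0/7 (222.0.0.0 - 223.255.255.255)
  222.64.0.0/11 (222.64.0.0 - 222.95.255.255)
  222.80.0.0/12 (222.80.0.0 - 222.95.255.255)
  222.80.0.0/15 (222.80.0.0 - 222.81.255.255)
  222.80.0.0/17 (222.80.0.0 - 222.80.127.255)
Most specific is 222.80.0.0/17.

222.80.0.0/17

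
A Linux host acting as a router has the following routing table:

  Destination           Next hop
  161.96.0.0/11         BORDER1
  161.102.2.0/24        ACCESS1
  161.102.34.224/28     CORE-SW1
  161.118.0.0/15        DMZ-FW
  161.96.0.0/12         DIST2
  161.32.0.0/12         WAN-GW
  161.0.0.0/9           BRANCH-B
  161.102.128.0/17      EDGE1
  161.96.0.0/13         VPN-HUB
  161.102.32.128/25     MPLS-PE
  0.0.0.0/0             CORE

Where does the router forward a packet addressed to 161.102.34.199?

VPN-HUB

Routes whose prefix contains 161.102.34.199:
  0.0.0.0/0 (default, matches everything) -> CORE
  161.0.0.0/9 (161.0.0.0 - 161.127.255.255) -> BRANCH-B
  161.96.0.0/11 (161.96.0.0 - 161.127.255.255) -> BORDER1
  161.96.0.0/12 (161.96.0.0 - 161.111.255.255) -> DIST2
  161.96.0.0/13 (161.96.0.0 - 161.103.255.255) -> VPN-HUB
More-specific entries that do NOT match:
  161.102.34.224/28 (161.102.34.224 - 161.102.34.239) does not contain 161.102.34.199
  161.102.32.128/25 (161.102.32.128 - 161.102.32.255) does not contain 161.102.34.199
  161.102.2.0/24 (161.102.2.0 - 161.102.2.255) does not contain 161.102.34.199
  161.102.128.0/17 (161.102.128.0 - 161.102.255.255) does not contain 161.102.34.199
  161.118.0.0/15 (161.118.0.0 - 161.119.255.255) does not contain 161.102.34.199
Longest matching prefix is /13 -> next hop VPN-HUB.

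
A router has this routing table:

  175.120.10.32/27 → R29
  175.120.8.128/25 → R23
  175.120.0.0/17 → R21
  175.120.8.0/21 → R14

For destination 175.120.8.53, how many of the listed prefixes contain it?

Prefixes containing 175.120.8.53:
  175.120.0.0/17 (175.120.0.0 - 175.120.127.255)
  175.120.8.0/21 (175.120.8.0 - 175.120.15.255)
Total matching entries: 2.

2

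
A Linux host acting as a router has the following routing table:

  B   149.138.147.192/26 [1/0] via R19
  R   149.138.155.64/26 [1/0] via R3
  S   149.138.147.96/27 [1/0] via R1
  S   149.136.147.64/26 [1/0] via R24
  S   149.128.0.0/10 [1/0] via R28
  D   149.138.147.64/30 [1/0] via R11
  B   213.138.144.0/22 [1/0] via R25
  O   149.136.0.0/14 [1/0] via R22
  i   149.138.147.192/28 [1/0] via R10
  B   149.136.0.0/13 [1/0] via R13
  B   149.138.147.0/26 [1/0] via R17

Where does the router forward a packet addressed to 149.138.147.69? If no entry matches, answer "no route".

Routes whose prefix contains 149.138.147.69:
  149.128.0.0/10 (149.128.0.0 - 149.191.255.255) -> R28
  149.136.0.0/13 (149.136.0.0 - 149.143.255.255) -> R13
  149.136.0.0/14 (149.136.0.0 - 149.139.255.255) -> R22
More-specific entries that do NOT match:
  149.138.147.64/30 (149.138.147.64 - 149.138.147.67) does not contain 149.138.147.69
  149.138.147.192/28 (149.138.147.192 - 149.138.147.207) does not contain 149.138.147.69
  149.138.147.96/27 (149.138.147.96 - 149.138.147.127) does not contain 149.138.147.69
  149.138.147.192/26 (149.138.147.192 - 149.138.147.255) does not contain 149.138.147.69
  149.138.155.64/26 (149.138.155.64 - 149.138.155.127) does not contain 149.138.147.69
  149.136.147.64/26 (149.136.147.64 - 149.136.147.127) does not contain 149.138.147.69
  149.138.147.0/26 (149.138.147.0 - 149.138.147.63) does not contain 149.138.147.69
  213.138.144.0/22 (213.138.144.0 - 213.138.147.255) does not contain 149.138.147.69
Longest matching prefix is /14 -> next hop R22.

R22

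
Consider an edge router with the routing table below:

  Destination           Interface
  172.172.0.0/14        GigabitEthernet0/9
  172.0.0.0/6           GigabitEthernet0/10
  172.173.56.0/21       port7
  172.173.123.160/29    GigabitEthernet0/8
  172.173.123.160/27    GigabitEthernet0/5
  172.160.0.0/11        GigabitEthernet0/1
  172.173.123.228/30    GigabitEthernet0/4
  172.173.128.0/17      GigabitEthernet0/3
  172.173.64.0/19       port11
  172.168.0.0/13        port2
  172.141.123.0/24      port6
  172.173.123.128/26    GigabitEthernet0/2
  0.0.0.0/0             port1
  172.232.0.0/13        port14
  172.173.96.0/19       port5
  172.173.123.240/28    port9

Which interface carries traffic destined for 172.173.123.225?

Routes whose prefix contains 172.173.123.225:
  0.0.0.0/0 (default, matches everything) -> port1
  172.0.0.0/6 (172.0.0.0 - 175.255.255.255) -> GigabitEthernet0/10
  172.160.0.0/11 (172.160.0.0 - 172.191.255.255) -> GigabitEthernet0/1
  172.168.0.0/13 (172.168.0.0 - 172.175.255.255) -> port2
  172.172.0.0/14 (172.172.0.0 - 172.175.255.255) -> GigabitEthernet0/9
  172.173.96.0/19 (172.173.96.0 - 172.173.127.255) -> port5
More-specific entries that do NOT match:
  172.173.123.228/30 (172.173.123.228 - 172.173.123.231) does not contain 172.173.123.225
  172.173.123.160/29 (172.173.123.160 - 172.173.123.167) does not contain 172.173.123.225
  172.173.123.240/28 (172.173.123.240 - 172.173.123.255) does not contain 172.173.123.225
  172.173.123.160/27 (172.173.123.160 - 172.173.123.191) does not contain 172.173.123.225
  172.173.123.128/26 (172.173.123.128 - 172.173.123.191) does not contain 172.173.123.225
  172.141.123.0/24 (172.141.123.0 - 172.141.123.255) does not contain 172.173.123.225
  172.173.56.0/21 (172.173.56.0 - 172.173.63.255) does not contain 172.173.123.225
Longest matching prefix is /19 -> interface port5.

port5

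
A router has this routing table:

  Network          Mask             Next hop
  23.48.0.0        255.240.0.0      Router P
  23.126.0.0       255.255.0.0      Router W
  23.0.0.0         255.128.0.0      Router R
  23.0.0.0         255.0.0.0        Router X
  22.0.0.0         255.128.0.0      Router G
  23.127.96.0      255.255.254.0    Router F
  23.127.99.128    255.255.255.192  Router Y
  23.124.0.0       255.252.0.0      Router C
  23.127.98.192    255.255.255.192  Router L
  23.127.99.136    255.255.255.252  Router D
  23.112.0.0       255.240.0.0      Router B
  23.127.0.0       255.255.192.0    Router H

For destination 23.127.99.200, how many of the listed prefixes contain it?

4

Prefixes containing 23.127.99.200:
  23.0.0.0/8 (23.0.0.0 - 23.255.255.255)
  23.0.0.0/9 (23.0.0.0 - 23.127.255.255)
  23.112.0.0/12 (23.112.0.0 - 23.127.255.255)
  23.124.0.0/14 (23.124.0.0 - 23.127.255.255)
Total matching entries: 4.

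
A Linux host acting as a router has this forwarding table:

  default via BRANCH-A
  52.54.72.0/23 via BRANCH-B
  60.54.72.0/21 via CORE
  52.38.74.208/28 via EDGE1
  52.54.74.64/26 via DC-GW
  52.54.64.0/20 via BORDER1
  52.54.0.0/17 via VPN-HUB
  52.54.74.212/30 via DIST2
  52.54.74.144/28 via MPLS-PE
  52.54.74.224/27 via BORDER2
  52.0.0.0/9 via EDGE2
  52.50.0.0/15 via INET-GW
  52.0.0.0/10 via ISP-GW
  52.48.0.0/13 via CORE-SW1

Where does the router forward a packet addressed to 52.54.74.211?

Routes whose prefix contains 52.54.74.211:
  0.0.0.0/0 (default, matches everything) -> BRANCH-A
  52.0.0.0/9 (52.0.0.0 - 52.127.255.255) -> EDGE2
  52.0.0.0/10 (52.0.0.0 - 52.63.255.255) -> ISP-GW
  52.48.0.0/13 (52.48.0.0 - 52.55.255.255) -> CORE-SW1
  52.54.0.0/17 (52.54.0.0 - 52.54.127.255) -> VPN-HUB
  52.54.64.0/20 (52.54.64.0 - 52.54.79.255) -> BORDER1
More-specific entries that do NOT match:
  52.54.74.212/30 (52.54.74.212 - 52.54.74.215) does not contain 52.54.74.211
  52.38.74.208/28 (52.38.74.208 - 52.38.74.223) does not contain 52.54.74.211
  52.54.74.144/28 (52.54.74.144 - 52.54.74.159) does not contain 52.54.74.211
  52.54.74.224/27 (52.54.74.224 - 52.54.74.255) does not contain 52.54.74.211
  52.54.74.64/26 (52.54.74.64 - 52.54.74.127) does not contain 52.54.74.211
  52.54.72.0/23 (52.54.72.0 - 52.54.73.255) does not contain 52.54.74.211
  60.54.72.0/21 (60.54.72.0 - 60.54.79.255) does not contain 52.54.74.211
Longest matching prefix is /20 -> next hop BORDER1.

BORDER1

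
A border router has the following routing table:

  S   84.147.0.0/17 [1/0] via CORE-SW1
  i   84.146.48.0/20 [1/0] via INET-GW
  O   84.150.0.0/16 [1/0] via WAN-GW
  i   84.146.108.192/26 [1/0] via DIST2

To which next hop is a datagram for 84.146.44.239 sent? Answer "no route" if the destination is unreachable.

no route

No entry's prefix contains 84.146.44.239; there is no default route.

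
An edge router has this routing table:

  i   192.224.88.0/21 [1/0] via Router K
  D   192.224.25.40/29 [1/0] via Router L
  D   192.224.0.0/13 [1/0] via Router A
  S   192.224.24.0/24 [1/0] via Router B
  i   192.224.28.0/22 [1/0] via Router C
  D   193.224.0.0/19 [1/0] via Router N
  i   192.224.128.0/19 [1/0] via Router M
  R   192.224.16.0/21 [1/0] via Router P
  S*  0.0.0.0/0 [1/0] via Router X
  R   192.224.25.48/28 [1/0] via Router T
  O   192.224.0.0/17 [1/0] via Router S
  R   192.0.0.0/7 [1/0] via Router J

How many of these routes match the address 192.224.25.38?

4

Prefixes containing 192.224.25.38:
  0.0.0.0/0 (default, matches everything)
  192.0.0.0/7 (192.0.0.0 - 193.255.255.255)
  192.224.0.0/13 (192.224.0.0 - 192.231.255.255)
  192.224.0.0/17 (192.224.0.0 - 192.224.127.255)
Total matching entries: 4.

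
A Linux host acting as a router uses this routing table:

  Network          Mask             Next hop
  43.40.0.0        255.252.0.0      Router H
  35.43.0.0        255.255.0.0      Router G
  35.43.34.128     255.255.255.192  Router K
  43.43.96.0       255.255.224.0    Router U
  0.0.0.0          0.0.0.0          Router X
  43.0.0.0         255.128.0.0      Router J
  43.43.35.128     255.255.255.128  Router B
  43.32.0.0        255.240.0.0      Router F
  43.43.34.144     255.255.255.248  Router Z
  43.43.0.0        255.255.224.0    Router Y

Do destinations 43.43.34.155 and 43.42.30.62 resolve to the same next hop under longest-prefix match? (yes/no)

43.43.34.155: longest match 43.40.0.0/14 -> Router H
43.42.30.62: longest match 43.40.0.0/14 -> Router H

yes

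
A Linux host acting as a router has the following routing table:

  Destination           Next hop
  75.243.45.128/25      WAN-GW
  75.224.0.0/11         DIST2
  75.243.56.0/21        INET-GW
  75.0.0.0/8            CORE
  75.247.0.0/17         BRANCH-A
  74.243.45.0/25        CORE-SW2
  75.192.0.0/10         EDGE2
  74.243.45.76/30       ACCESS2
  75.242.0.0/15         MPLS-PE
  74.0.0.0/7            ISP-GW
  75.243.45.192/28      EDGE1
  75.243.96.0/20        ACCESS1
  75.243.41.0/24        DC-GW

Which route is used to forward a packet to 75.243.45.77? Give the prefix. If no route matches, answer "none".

Entries matching 75.243.45.77:
  74.0.0.0/7 (74.0.0.0 - 75.255.255.255)
  75.0.0.0/8 (75.0.0.0 - 75.255.255.255)
  75.192.0.0/10 (75.192.0.0 - 75.255.255.255)
  75.224.0.0/11 (75.224.0.0 - 75.255.255.255)
  75.242.0.0/15 (75.242.0.0 - 75.243.255.255)
Most specific is 75.242.0.0/15.

75.242.0.0/15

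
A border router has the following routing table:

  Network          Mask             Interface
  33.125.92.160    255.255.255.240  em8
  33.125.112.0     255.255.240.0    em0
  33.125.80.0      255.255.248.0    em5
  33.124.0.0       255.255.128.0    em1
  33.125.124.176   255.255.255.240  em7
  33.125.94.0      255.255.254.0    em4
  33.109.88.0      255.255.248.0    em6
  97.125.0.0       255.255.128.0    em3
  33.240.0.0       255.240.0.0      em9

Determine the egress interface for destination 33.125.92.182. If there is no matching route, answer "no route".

No entry's prefix contains 33.125.92.182; there is no default route.

no route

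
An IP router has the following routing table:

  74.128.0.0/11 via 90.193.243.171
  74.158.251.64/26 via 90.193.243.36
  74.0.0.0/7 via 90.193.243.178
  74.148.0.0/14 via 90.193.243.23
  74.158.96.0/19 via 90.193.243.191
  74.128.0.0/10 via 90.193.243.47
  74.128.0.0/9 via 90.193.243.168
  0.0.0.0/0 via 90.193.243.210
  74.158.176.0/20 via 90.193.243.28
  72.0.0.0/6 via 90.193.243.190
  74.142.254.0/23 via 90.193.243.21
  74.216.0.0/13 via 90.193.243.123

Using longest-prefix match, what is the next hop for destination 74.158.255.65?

Routes whose prefix contains 74.158.255.65:
  0.0.0.0/0 (default, matches everything) -> 90.193.243.210
  72.0.0.0/6 (72.0.0.0 - 75.255.255.255) -> 90.193.243.190
  74.0.0.0/7 (74.0.0.0 - 75.255.255.255) -> 90.193.243.178
  74.128.0.0/9 (74.128.0.0 - 74.255.255.255) -> 90.193.243.168
  74.128.0.0/10 (74.128.0.0 - 74.191.255.255) -> 90.193.243.47
  74.128.0.0/11 (74.128.0.0 - 74.159.255.255) -> 90.193.243.171
More-specific entries that do NOT match:
  74.158.251.64/26 (74.158.251.64 - 74.158.251.127) does not contain 74.158.255.65
  74.142.254.0/23 (74.142.254.0 - 74.142.255.255) does not contain 74.158.255.65
  74.158.176.0/20 (74.158.176.0 - 74.158.191.255) does not contain 74.158.255.65
  74.158.96.0/19 (74.158.96.0 - 74.158.127.255) does not contain 74.158.255.65
  74.148.0.0/14 (74.148.0.0 - 74.151.255.255) does not contain 74.158.255.65
  74.216.0.0/13 (74.216.0.0 - 74.223.255.255) does not contain 74.158.255.65
Longest matching prefix is /11 -> next hop 90.193.243.171.

90.193.243.171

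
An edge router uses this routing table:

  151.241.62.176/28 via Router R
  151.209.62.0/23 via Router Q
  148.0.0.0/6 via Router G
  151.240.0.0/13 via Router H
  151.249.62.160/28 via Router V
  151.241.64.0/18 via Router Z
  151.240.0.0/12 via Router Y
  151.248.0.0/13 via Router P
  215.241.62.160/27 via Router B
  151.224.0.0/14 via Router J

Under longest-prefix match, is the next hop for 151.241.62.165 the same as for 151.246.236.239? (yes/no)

yes

151.241.62.165: longest match 151.240.0.0/13 -> Router H
151.246.236.239: longest match 151.240.0.0/13 -> Router H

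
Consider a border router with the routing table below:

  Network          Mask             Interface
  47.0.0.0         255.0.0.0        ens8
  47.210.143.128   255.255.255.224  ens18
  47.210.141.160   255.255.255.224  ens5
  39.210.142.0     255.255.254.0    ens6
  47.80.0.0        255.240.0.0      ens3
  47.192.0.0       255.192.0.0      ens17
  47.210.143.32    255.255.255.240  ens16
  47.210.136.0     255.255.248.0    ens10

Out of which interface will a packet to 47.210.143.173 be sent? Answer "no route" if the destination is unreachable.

Routes whose prefix contains 47.210.143.173:
  47.0.0.0/8 (47.0.0.0 - 47.255.255.255) -> ens8
  47.192.0.0/10 (47.192.0.0 - 47.255.255.255) -> ens17
  47.210.136.0/21 (47.210.136.0 - 47.210.143.255) -> ens10
More-specific entries that do NOT match:
  47.210.143.32/28 (47.210.143.32 - 47.210.143.47) does not contain 47.210.143.173
  47.210.143.128/27 (47.210.143.128 - 47.210.143.159) does not contain 47.210.143.173
  47.210.141.160/27 (47.210.141.160 - 47.210.141.191) does not contain 47.210.143.173
  39.210.142.0/23 (39.210.142.0 - 39.210.143.255) does not contain 47.210.143.173
Longest matching prefix is /21 -> interface ens10.

ens10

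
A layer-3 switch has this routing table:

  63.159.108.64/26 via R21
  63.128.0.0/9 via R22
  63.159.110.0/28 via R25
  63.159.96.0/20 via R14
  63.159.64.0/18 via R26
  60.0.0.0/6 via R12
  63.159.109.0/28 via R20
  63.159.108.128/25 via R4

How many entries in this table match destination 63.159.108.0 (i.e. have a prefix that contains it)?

4

Prefixes containing 63.159.108.0:
  60.0.0.0/6 (60.0.0.0 - 63.255.255.255)
  63.128.0.0/9 (63.128.0.0 - 63.255.255.255)
  63.159.64.0/18 (63.159.64.0 - 63.159.127.255)
  63.159.96.0/20 (63.159.96.0 - 63.159.111.255)
Total matching entries: 4.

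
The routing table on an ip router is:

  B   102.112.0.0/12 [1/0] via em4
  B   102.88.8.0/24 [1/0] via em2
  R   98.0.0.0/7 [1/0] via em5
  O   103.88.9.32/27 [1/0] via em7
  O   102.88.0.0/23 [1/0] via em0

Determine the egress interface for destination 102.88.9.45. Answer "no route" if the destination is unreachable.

no route

No entry's prefix contains 102.88.9.45; there is no default route.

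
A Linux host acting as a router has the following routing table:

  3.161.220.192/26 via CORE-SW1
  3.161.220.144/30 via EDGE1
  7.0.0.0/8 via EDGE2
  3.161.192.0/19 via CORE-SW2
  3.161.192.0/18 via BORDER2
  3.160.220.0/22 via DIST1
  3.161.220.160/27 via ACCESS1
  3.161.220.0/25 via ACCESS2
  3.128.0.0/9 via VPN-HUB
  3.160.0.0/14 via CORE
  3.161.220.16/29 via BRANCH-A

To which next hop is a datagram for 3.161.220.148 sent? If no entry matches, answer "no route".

Routes whose prefix contains 3.161.220.148:
  3.128.0.0/9 (3.128.0.0 - 3.255.255.255) -> VPN-HUB
  3.160.0.0/14 (3.160.0.0 - 3.163.255.255) -> CORE
  3.161.192.0/18 (3.161.192.0 - 3.161.255.255) -> BORDER2
  3.161.192.0/19 (3.161.192.0 - 3.161.223.255) -> CORE-SW2
More-specific entries that do NOT match:
  3.161.220.144/30 (3.161.220.144 - 3.161.220.147) does not contain 3.161.220.148
  3.161.220.16/29 (3.161.220.16 - 3.161.220.23) does not contain 3.161.220.148
  3.161.220.160/27 (3.161.220.160 - 3.161.220.191) does not contain 3.161.220.148
  3.161.220.192/26 (3.161.220.192 - 3.161.220.255) does not contain 3.161.220.148
  3.161.220.0/25 (3.161.220.0 - 3.161.220.127) does not contain 3.161.220.148
  3.160.220.0/22 (3.160.220.0 - 3.160.223.255) does not contain 3.161.220.148
Longest matching prefix is /19 -> next hop CORE-SW2.

CORE-SW2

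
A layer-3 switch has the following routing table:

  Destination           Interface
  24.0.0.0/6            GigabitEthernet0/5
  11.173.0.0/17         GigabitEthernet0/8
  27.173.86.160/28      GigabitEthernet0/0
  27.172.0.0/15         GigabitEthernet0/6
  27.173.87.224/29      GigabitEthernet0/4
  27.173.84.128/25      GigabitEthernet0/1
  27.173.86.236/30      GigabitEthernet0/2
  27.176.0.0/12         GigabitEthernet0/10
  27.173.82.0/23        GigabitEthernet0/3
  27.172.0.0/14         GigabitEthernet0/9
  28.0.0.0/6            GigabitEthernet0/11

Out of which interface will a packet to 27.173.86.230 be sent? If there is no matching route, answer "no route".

GigabitEthernet0/6

Routes whose prefix contains 27.173.86.230:
  24.0.0.0/6 (24.0.0.0 - 27.255.255.255) -> GigabitEthernet0/5
  27.172.0.0/14 (27.172.0.0 - 27.175.255.255) -> GigabitEthernet0/9
  27.172.0.0/15 (27.172.0.0 - 27.173.255.255) -> GigabitEthernet0/6
More-specific entries that do NOT match:
  27.173.86.236/30 (27.173.86.236 - 27.173.86.239) does not contain 27.173.86.230
  27.173.87.224/29 (27.173.87.224 - 27.173.87.231) does not contain 27.173.86.230
  27.173.86.160/28 (27.173.86.160 - 27.173.86.175) does not contain 27.173.86.230
  27.173.84.128/25 (27.173.84.128 - 27.173.84.255) does not contain 27.173.86.230
  27.173.82.0/23 (27.173.82.0 - 27.173.83.255) does not contain 27.173.86.230
  11.173.0.0/17 (11.173.0.0 - 11.173.127.255) does not contain 27.173.86.230
Longest matching prefix is /15 -> interface GigabitEthernet0/6.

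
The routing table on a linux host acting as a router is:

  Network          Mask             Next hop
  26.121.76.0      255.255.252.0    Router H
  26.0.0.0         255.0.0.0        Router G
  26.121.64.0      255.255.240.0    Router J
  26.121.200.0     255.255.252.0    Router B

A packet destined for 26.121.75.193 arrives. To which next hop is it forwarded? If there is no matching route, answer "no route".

Router J

Routes whose prefix contains 26.121.75.193:
  26.0.0.0/8 (26.0.0.0 - 26.255.255.255) -> Router G
  26.121.64.0/20 (26.121.64.0 - 26.121.79.255) -> Router J
More-specific entries that do NOT match:
  26.121.76.0/22 (26.121.76.0 - 26.121.79.255) does not contain 26.121.75.193
  26.121.200.0/22 (26.121.200.0 - 26.121.203.255) does not contain 26.121.75.193
Longest matching prefix is /20 -> next hop Router J.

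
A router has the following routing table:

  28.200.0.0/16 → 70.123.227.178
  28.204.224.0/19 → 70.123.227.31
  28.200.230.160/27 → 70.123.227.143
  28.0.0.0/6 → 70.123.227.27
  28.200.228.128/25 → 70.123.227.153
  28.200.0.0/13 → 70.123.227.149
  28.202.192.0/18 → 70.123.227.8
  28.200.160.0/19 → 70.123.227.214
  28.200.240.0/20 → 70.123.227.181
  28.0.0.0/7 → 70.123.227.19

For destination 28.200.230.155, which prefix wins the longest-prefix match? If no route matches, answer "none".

28.200.0.0/16

Entries matching 28.200.230.155:
  28.0.0.0/6 (28.0.0.0 - 31.255.255.255)
  28.0.0.0/7 (28.0.0.0 - 29.255.255.255)
  28.200.0.0/13 (28.200.0.0 - 28.207.255.255)
  28.200.0.0/16 (28.200.0.0 - 28.200.255.255)
Most specific is 28.200.0.0/16.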